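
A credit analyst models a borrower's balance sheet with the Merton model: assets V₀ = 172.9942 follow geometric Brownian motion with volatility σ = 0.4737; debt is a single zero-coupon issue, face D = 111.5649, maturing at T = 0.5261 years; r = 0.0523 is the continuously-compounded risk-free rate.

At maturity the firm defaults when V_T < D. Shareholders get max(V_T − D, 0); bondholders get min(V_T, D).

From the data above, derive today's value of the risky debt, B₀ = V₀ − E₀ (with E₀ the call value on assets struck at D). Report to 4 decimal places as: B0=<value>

Equity is a call on the firm's assets struck at D = 111.5649:
d₁ = [ln(V₀/D) + (r + σ²/2)T] / (σ√T)
   = [ln(172.9942/111.5649) + (0.0523 + 0.5·0.4737²)·0.5261] / (0.4737·√0.5261)
   = [0.438652 + 0.086541] / 0.343588 = 1.528556
d₂ = d₁ − σ√T = 1.528556 − 0.343588 = 1.184968
N(d₁) = 0.936813,  N(d₂) = 0.881985,  e^(−rT) = 0.972860
E₀ = V₀·N(d₁) − D·e^(−rT)·N(d₂)
   = 172.9942·0.936813 − 111.5649·0.972860·0.881985 = 66.335128
B₀ = V₀ − E₀ = 172.9942 − 66.335128 = 106.659072

B0=106.6591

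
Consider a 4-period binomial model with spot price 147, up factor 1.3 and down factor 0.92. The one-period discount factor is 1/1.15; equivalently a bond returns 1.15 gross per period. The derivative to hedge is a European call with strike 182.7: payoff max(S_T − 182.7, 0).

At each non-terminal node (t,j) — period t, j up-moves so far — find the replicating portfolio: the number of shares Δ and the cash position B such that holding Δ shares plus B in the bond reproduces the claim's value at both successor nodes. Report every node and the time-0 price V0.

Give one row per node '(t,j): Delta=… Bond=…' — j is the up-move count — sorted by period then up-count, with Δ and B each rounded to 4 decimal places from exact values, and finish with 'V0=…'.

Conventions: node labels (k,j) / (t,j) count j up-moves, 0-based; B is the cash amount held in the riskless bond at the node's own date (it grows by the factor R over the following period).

(0,0): Delta=0.8556 Bond=-79.2777
(1,0): Delta=0.6620 Bond=-64.9806
(1,1): Delta=0.9450 Bond=-108.2490
(2,0): Delta=0.3069 Bond=-30.5498
(2,1): Delta=0.8259 Bond=-103.5393
(2,2): Delta=1.0000 Bond=-138.1474
(3,0): Delta=0.0000 Bond=0.0000
(3,1): Delta=0.4486 Bond=-58.0445
(3,2): Delta=1.0000 Bond=-158.8696
(3,3): Delta=1.0000 Bond=-158.8696
V0=46.5006

Arbitrage-free pricing uses the up-move probability p* = (R−d)/(u−d) = 0.6053, discounting each step at R = 1.15.
At maturity the claim pays: V(4,0)=0.0000, V(4,1)=0.0000, V(4,2)=27.5712, V(4,3)=114.4223, V(4,4)=237.1467
  t=3,j=0: stock 114.4671 → up 148.8073 (V=0.0000), down 105.3098 (V=0.0000). Price 0.0000; hedge Δ=0.0000, bond B=0.0000.
  t=3,j=1: stock 161.7470 → up 210.2712 (V=27.5712), down 148.8073 (V=0.0000). Price 14.5111; hedge Δ=0.4486, bond B=-58.0445.
  t=3,j=2: stock 228.5556 → up 297.1223 (V=114.4223), down 210.2712 (V=27.5712). Price 69.6860; hedge Δ=1.0000, bond B=-158.8696.
  t=3,j=3: stock 322.9590 → up 419.8467 (V=237.1467), down 297.1223 (V=114.4223). Price 164.0894; hedge Δ=1.0000, bond B=-158.8696.
  t=2,j=0: stock 124.4208 → up 161.7470 (V=14.5111), down 114.4671 (V=0.0000). Price 7.6374; hedge Δ=0.3069, bond B=-30.5498.
  t=2,j=1: stock 175.8120 → up 228.5556 (V=69.6860), down 161.7470 (V=14.5111). Price 41.6578; hedge Δ=0.8259, bond B=-103.5393.
  t=2,j=2: stock 248.4300 → up 322.9590 (V=164.0894), down 228.5556 (V=69.6860). Price 110.2826; hedge Δ=1.0000, bond B=-138.1474.
  t=1,j=0: stock 135.2400 → up 175.8120 (V=41.6578), down 124.4208 (V=7.6374). Price 24.5467; hedge Δ=0.6620, bond B=-64.9806.
  t=1,j=1: stock 191.1000 → up 248.4300 (V=110.2826), down 175.8120 (V=41.6578). Price 72.3425; hedge Δ=0.9450, bond B=-108.2490.
  t=0,j=0: stock 147.0000 → up 191.1000 (V=72.3425), down 135.2400 (V=24.5467). Price 46.5006; hedge Δ=0.8556, bond B=-79.2777.
Check: Δ(0,0)·S0 + B(0,0) = 46.5006 = V0.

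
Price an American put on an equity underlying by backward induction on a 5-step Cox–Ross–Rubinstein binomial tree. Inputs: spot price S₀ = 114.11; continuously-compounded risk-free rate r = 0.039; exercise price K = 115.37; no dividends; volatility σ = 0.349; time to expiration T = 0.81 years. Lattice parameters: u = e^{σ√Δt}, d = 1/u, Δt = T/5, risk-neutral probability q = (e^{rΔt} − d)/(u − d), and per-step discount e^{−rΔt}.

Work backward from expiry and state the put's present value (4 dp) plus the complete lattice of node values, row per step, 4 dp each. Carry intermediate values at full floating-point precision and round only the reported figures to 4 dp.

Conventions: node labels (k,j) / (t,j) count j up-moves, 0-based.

Δt=0.16200, u=1.15081, d=0.86895, q=0.48743, disc=e^(-rΔt)=0.99370
k=5 terminal: V=max(K-S,0) → 58.8376 40.5000 16.2141 0.0000 0.0000 0.0000
k=4: j=0 S=65.0583 intr=50.3117 cont=49.5851 V=50.3117[EX]; j=1 S=86.1615 intr=29.2085 cont=28.4819 V=29.2085[EX]; j=2 S=114.1100 intr=1.2600 cont=8.2586 V=8.2586[hold]; j=3 S=151.1243 intr=0.0000 cont=0.0000 V=0.0000[hold]; j=4 S=200.1450 intr=0.0000 cont=0.0000 V=0.0000[hold]
k=3: j=0 S=74.8700 intr=40.5000 cont=39.7734 V=40.5000[EX]; j=1 S=99.1559 intr=16.2141 cont=18.8773 V=18.8773[hold]; j=2 S=131.3194 intr=0.0000 cont=4.2065 V=4.2065[hold]; j=3 S=173.9160 intr=0.0000 cont=0.0000 V=0.0000[hold]
k=2: j=0 S=86.1615 intr=29.2085 cont=29.7718 V=29.7718[hold]; j=1 S=114.1100 intr=1.2600 cont=11.6525 V=11.6525[hold]; j=2 S=151.1243 intr=0.0000 cont=2.1426 V=2.1426[hold]
k=1: j=0 S=99.1559 intr=16.2141 cont=20.8081 V=20.8081[hold]; j=1 S=131.3194 intr=0.0000 cont=6.9729 V=6.9729[hold]
k=0: j=0 S=114.1100 intr=1.2600 cont=13.9759 V=13.9759[hold]

price = 13.9759
tree:
13.9759
20.8081 6.9729
29.7718 11.6525 2.1426
40.5000 18.8773 4.2065 0.0000
50.3117 29.2085 8.2586 0.0000 0.0000
58.8376 40.5000 16.2141 0.0000 0.0000 0.0000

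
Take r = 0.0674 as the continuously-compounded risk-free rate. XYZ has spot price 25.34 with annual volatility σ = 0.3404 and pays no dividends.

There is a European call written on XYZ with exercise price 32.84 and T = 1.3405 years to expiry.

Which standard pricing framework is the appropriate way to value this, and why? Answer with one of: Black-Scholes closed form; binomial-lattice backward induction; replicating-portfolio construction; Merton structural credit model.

Key observation: a European claim on XYZ (strike 32.84) — a lognormal (GBM) underlying with constant rate and volatility — has an exact closed-form value; no lattice or capital structure is involved.

framework: Black-Scholes closed form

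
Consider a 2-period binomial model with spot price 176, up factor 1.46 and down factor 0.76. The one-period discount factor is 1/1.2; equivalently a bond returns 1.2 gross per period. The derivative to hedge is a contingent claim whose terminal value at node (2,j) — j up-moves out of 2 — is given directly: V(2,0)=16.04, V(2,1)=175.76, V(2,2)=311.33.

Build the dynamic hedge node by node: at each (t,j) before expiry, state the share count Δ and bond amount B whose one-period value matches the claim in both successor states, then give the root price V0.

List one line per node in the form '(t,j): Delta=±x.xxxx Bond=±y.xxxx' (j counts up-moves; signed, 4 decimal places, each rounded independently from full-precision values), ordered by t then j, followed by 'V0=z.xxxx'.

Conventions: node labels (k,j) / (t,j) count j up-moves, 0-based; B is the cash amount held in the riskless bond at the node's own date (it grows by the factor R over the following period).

Arbitrage-free pricing uses the up-move probability p* = (R−d)/(u−d) = 0.6286, discounting each step at R = 1.2.
Expiry values: V(2,0)=16.0400, V(2,1)=175.7600, V(2,2)=311.3300
(1,0): S=133.7600. Δ = (V_up−V_dn)/(S_up−S_dn) = (175.7600−16.0400)/(195.2896−101.6576) = 1.7058. V = [p*·175.7600 + (1−p*)·16.0400]/1.2 = 97.0295. B = V − Δ·S = -131.1419.
(1,1): S=256.9600. Δ = (V_up−V_dn)/(S_up−S_dn) = (311.3300−175.7600)/(375.1616−195.2896) = 0.7537. V = [p*·311.3300 + (1−p*)·175.7600]/1.2 = 217.4795. B = V − Δ·S = 23.8081.
(0,0): S=176.0000. Δ = (V_up−V_dn)/(S_up−S_dn) = (217.4795−97.0295)/(256.9600−133.7600) = 0.9777. V = [p*·217.4795 + (1−p*)·97.0295]/1.2 = 143.9508. B = V − Δ·S = -28.1206.
Verification: the root portfolio costs Δ(0,0)·S0 + B(0,0) = 143.9508, matching V0.

(0,0): Delta=0.9777 Bond=-28.1206
(1,0): Delta=1.7058 Bond=-131.1419
(1,1): Delta=0.7537 Bond=23.8081
V0=143.9508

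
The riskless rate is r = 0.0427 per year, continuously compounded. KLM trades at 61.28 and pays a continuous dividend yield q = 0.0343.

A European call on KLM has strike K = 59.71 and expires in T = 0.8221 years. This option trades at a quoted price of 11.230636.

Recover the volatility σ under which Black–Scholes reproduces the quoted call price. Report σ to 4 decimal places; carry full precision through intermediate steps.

sigma = 0.4869

At σ = 0.4869 the Black–Scholes value reproduces the quote:
σ√T = 0.4869·√0.8221 = 0.441471
d₁ = (ln(S/K) + (r−q+σ²/2)T) / (σ√T) = (ln(61.28/59.71) + (0.0427−0.0343+0.4869²/2)·0.8221) / 0.441471 = (0.025954 + 0.104354) / 0.441471 = 0.295168
d₂ = d₁ − σ√T = 0.295168 − 0.441471 = -0.146303
e^{−rT} = 0.965505
e^{−qT} = 0.972196
N(d₁) = 0.616067,  N(d₂) = 0.441841
V = S·e^{−qT}·N(d₁) − K·e^{−rT}·N(d₂) = 36.702912 − 25.472276 = 11.230636 (matching the quote); vega is positive throughout, so no other σ reproduces this price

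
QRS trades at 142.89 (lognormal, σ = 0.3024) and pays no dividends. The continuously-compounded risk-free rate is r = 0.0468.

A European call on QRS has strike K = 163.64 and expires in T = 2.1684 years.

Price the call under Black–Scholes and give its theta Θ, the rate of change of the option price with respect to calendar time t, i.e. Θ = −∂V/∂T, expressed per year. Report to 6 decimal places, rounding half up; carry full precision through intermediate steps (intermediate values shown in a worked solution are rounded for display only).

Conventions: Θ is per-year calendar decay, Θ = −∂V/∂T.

price = 23.207486
Θ = -8.436873

σ√T = 0.3024·√2.1684 = 0.445299
d₁ = (ln(S/K) + (r+σ²/2)T) / (σ√T) = (ln(142.89/163.64) + (0.0468+0.3024²/2)·2.1684) / 0.445299 = (-0.135594 + 0.200627) / 0.445299 = 0.146043
d₂ = d₁ − σ√T = 0.146043 − 0.445299 = -0.299256
e^{−rT} = 0.903498
N(d₁) = 0.558056,  N(d₂) = 0.382373
Call price V = S·N(d₁) − K·e^{−rT}·N(d₂) = 79.740669 − 56.533182 = 23.207486
φ(d₁) = (1/√(2π))·e^{−d₁²/2} = 0.394710
Θ = −S·φ(d₁)·σ/(2√T) − r·K·e^{−rT}·N(d₂) = −5.791120 − 2.645753 = -8.436873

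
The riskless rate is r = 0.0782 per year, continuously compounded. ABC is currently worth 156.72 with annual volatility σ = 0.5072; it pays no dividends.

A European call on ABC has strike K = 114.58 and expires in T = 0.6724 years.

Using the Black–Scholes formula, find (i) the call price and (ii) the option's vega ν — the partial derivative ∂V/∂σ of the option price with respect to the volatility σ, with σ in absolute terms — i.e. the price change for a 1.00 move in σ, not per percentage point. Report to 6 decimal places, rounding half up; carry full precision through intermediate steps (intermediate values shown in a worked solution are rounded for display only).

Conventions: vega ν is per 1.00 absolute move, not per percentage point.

σ√T = 0.5072·√0.6724 = 0.415904
d₁ = (ln(S/K) + (r+σ²/2)T) / (σ√T) = (ln(156.72/114.58) + (0.0782+0.5072²/2)·0.6724) / 0.415904 = (0.313188 + 0.139070) / 0.415904 = 1.087408
d₂ = d₁ − σ√T = 1.087408 − 0.415904 = 0.671504
e^{−rT} = 0.948777
N(d₁) = 0.861572,  N(d₂) = 0.749050
Call price V = S·N(d₁) − K·e^{−rT}·N(d₂) = 135.025515 − 81.429880 = 53.595634
φ(d₁) = (1/√(2π))·e^{−d₁²/2} = 0.220873
ν = S·φ(d₁)·√T = 28.384506

price = 53.595634
ν = 28.384506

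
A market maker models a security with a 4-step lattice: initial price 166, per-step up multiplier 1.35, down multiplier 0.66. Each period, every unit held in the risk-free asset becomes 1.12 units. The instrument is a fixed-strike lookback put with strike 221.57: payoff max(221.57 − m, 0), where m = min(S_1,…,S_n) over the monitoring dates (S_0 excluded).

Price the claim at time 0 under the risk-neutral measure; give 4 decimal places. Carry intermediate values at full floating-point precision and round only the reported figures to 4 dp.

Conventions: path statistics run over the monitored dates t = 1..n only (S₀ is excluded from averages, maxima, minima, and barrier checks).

Risk-neutral up-probability p* = (R−d)/(u−d) = (1.12−0.66)/(1.35−0.66) = 0.6667; the claim prices as the p*-weighted sum of path payoffs discounted by R^4.
Enumerate all 2^4 = 16 price paths (U = up ×1.35, D = down ×0.66); each path with k up-moves has probability p*^k·(1−p*)^(4−k).
DDDD: m=31.4981, payoff=190.0719, prob=0.012346
UDDD: m=64.4279, payoff=157.1421, prob=0.024691
DUDD: m=64.4279, payoff=157.1421, prob=0.024691
UUDD: m=131.7842, payoff=89.7858, prob=0.049383
DDUD: m=64.4279, payoff=157.1421, prob=0.024691
UDUD: m=131.7842, payoff=89.7858, prob=0.049383
DUUD: m=109.5600, payoff=112.0100, prob=0.049383
UUUD: m=224.1000, payoff=0.0000, prob=0.098765
DDDU: m=47.7243, payoff=173.8457, prob=0.024691
UDDU: m=97.6180, payoff=123.9520, prob=0.049383
DUDU: m=97.6180, payoff=123.9520, prob=0.049383
UUDU: m=199.6731, payoff=21.8969, prob=0.098765
DDUU: m=72.3096, payoff=149.2604, prob=0.049383
UDUU: m=147.9060, payoff=73.6640, prob=0.098765
DUUU: m=109.5600, payoff=112.0100, prob=0.098765
UUUU: m=224.1000, payoff=0.0000, prob=0.197531
Price = Σ prob·payoff / R^4 = 72.792189 / 1.573519 = 46.2608

price = 46.2608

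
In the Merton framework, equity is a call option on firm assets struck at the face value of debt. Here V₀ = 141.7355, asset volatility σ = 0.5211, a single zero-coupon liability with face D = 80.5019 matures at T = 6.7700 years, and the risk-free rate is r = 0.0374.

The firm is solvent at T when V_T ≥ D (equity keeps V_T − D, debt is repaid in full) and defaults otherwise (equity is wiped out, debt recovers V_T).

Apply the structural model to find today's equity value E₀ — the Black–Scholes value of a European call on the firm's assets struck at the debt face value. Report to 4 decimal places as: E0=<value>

Equity is a call on the firm's assets struck at D = 80.5019:
d₁ = [ln(V₀/D) + (r + σ²/2)T] / (σ√T)
   = [ln(141.7355/80.5019) + (0.0374 + 0.5·0.5211²)·6.7700] / (0.5211·√6.7700)
   = [0.565682 + 1.172379] / 1.355862 = 1.281886
d₂ = d₁ − σ√T = 1.281886 − 1.355862 = -0.073976
N(d₁) = 0.900059,  N(d₂) = 0.470515,  e^(−rT) = 0.776314
E₀ = V₀·N(d₁) − D·e^(−rT)·N(d₂)
   = 141.7355·0.900059 − 80.5019·0.776314·0.470515 = 98.165553

E0=98.1656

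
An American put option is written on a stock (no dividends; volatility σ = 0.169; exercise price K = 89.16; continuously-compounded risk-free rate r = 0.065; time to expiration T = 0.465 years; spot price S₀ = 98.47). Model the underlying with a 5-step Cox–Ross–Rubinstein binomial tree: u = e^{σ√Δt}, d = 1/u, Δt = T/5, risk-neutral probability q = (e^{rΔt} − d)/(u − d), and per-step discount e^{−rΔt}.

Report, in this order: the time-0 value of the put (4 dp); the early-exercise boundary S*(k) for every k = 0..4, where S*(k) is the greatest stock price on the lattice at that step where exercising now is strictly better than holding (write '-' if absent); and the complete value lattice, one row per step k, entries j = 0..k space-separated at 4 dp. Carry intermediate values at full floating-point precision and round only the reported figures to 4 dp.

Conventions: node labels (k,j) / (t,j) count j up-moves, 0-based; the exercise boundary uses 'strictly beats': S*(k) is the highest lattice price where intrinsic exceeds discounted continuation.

params: Δt=0.09300 u=1.05289 d=0.94977 q=0.54592 e^(-rΔt)=0.99397
t_5 payoffs: 13.0590 4.7963 0.0000 0.0000 0.0000 0.0000
t_4: node(4,0) S=80.1259 payoff=9.0341 vs cont=8.4967 → 9.0341 [stop]  node(4,1) S=88.8257 payoff=0.3343 vs cont=2.1648 → 2.1648 [wait]  node(4,2) S=98.4700 payoff=0.0000 vs cont=0.0000 → 0.0000 [wait]  node(4,3) S=109.1615 payoff=0.0000 vs cont=0.0000 → 0.0000 [wait]  node(4,4) S=121.0138 payoff=0.0000 vs cont=0.0000 → 0.0000 [wait]  ⇒ S*(4)=80.1259
t_3: node(3,0) S=84.3637 payoff=4.7963 vs cont=5.2522 → 5.2522 [wait]  node(3,1) S=93.5236 payoff=0.0000 vs cont=0.9771 → 0.9771 [wait]  node(3,2) S=103.6780 payoff=0.0000 vs cont=0.0000 → 0.0000 [wait]  node(3,3) S=114.9349 payoff=0.0000 vs cont=0.0000 → 0.0000 [wait]  ⇒ S*(3)=-
t_2: node(2,0) S=88.8257 payoff=0.3343 vs cont=2.9007 → 2.9007 [wait]  node(2,1) S=98.4700 payoff=0.0000 vs cont=0.4410 → 0.4410 [wait]  node(2,2) S=109.1615 payoff=0.0000 vs cont=0.0000 → 0.0000 [wait]  ⇒ S*(2)=-
t_1: node(1,0) S=93.5236 payoff=0.0000 vs cont=1.5485 → 1.5485 [wait]  node(1,1) S=103.6780 payoff=0.0000 vs cont=0.1990 → 0.1990 [wait]  ⇒ S*(1)=-
t_0: node(0,0) S=98.4700 payoff=0.0000 vs cont=0.8069 → 0.8069 [wait]  ⇒ S*(0)=-

price = 0.8069
boundary = - - - - 80.1259
tree:
0.8069
1.5485 0.1990
2.9007 0.4410 0.0000
5.2522 0.9771 0.0000 0.0000
9.0341 2.1648 0.0000 0.0000 0.0000
13.0590 4.7963 0.0000 0.0000 0.0000 0.0000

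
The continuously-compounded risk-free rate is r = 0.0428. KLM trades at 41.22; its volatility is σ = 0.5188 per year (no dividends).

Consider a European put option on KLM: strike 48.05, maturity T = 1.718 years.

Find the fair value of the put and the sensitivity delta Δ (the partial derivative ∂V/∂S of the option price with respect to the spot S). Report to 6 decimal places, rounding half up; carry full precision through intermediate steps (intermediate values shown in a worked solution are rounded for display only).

price = 13.213440
Δ = -0.411897

σ√T = 0.5188·√1.718 = 0.680004
d₁ = (ln(S/K) + (r+σ²/2)T) / (σ√T) = (ln(41.22/48.05) + (0.0428+0.5188²/2)·1.718) / 0.680004 = (-0.153319 + 0.304733) / 0.680004 = 0.222667
d₂ = d₁ − σ√T = 0.222667 − 0.680004 = -0.457337
e^{−rT} = 0.929108
N(−d₁) = 0.411897,  N(−d₂) = 0.676286
Put price V = K·e^{−rT}·N(−d₂) − S·N(−d₁) = 30.191844 − 16.978405 = 13.213440
Δ = −N(−d₁) = -0.411897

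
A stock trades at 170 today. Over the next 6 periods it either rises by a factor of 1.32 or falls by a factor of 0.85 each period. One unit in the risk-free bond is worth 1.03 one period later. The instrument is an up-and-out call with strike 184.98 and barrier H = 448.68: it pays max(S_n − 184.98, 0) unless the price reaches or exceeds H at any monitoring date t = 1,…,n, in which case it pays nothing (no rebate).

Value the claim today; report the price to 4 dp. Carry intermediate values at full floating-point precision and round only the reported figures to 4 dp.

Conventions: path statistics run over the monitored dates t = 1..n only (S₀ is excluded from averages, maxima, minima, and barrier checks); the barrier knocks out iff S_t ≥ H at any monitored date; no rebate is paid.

Risk-neutral up-probability p* = (R−d)/(u−d) = (1.03−0.85)/(1.32−0.85) = 0.3830; the claim prices as the p*-weighted sum of path payoffs discounted by R^6.
Enumerate all 2^6 = 64 price paths (U = up ×1.32, D = down ×0.85); each path with k up-moves has probability p*^k·(1−p*)^(6−k).
DDDDDD: M=144.5000, payoff=0.0000, prob=0.055182
UDDDDD: M=224.4000, payoff=0.0000, prob=0.034251
DUDDDD: M=190.7400, payoff=0.0000, prob=0.034251
UUDDDD: M=296.2080, payoff=0.0000, prob=0.021259
DDUDDD: M=162.1290, payoff=0.0000, prob=0.034251
UDUDDD: M=251.7768, payoff=0.0000, prob=0.021259
DUUDDD: M=251.7768, payoff=0.0000, prob=0.021259
UUUDDD: M=390.9946, payoff=55.1395, prob=0.013195
DDDUDD: M=144.5000, payoff=0.0000, prob=0.034251
UDDUDD: M=224.4000, payoff=0.0000, prob=0.021259
DUDUDD: M=214.0103, payoff=0.0000, prob=0.021259
UUDUDD: M=332.3454, payoff=55.1395, prob=0.013195
DDUUDD: M=214.0103, payoff=0.0000, prob=0.021259
UDUUDD: M=332.3454, payoff=55.1395, prob=0.013195
DUUUDD: M=332.3454, payoff=55.1395, prob=0.013195
UUUUDD: M=516.1128, payoff=0.0000, prob=0.008190
DDDDUD: M=144.5000, payoff=0.0000, prob=0.034251
UDDDUD: M=224.4000, payoff=0.0000, prob=0.021259
DUDDUD: M=190.7400, payoff=0.0000, prob=0.021259
UUDDUD: M=296.2080, payoff=55.1395, prob=0.013195
DDUDUD: M=181.9087, payoff=0.0000, prob=0.021259
UDUDUD: M=282.4936, payoff=55.1395, prob=0.013195
DUUDUD: M=282.4936, payoff=55.1395, prob=0.013195
UUUDUD: M=438.6959, payoff=187.9115, prob=0.008190
DDDUUD: M=181.9087, payoff=0.0000, prob=0.021259
UDDUUD: M=282.4936, payoff=55.1395, prob=0.013195
DUDUUD: M=282.4936, payoff=55.1395, prob=0.013195
UUDUUD: M=438.6959, payoff=187.9115, prob=0.008190
DDUUUD: M=282.4936, payoff=55.1395, prob=0.013195
UDUUUD: M=438.6959, payoff=187.9115, prob=0.008190
DUUUUD: M=438.6959, payoff=187.9115, prob=0.008190
UUUUUD: M=681.2689, payoff=0.0000, prob=0.005084
DDDDDU: M=144.5000, payoff=0.0000, prob=0.034251
UDDDDU: M=224.4000, payoff=0.0000, prob=0.021259
DUDDDU: M=190.7400, payoff=0.0000, prob=0.021259
UUDDDU: M=296.2080, payoff=55.1395, prob=0.013195
DDUDDU: M=162.1290, payoff=0.0000, prob=0.021259
UDUDDU: M=251.7768, payoff=55.1395, prob=0.013195
DUUDDU: M=251.7768, payoff=55.1395, prob=0.013195
UUUDDU: M=390.9946, payoff=187.9115, prob=0.008190
DDDUDU: M=154.6224, payoff=0.0000, prob=0.021259
UDDUDU: M=240.1195, payoff=55.1395, prob=0.013195
DUDUDU: M=240.1195, payoff=55.1395, prob=0.013195
UUDUDU: M=372.8915, payoff=187.9115, prob=0.008190
DDUUDU: M=240.1195, payoff=55.1395, prob=0.013195
UDUUDU: M=372.8915, payoff=187.9115, prob=0.008190
DUUUDU: M=372.8915, payoff=187.9115, prob=0.008190
UUUUDU: M=579.0786, payoff=0.0000, prob=0.005084
DDDDUU: M=154.6224, payoff=0.0000, prob=0.021259
UDDDUU: M=240.1195, payoff=55.1395, prob=0.013195
DUDDUU: M=240.1195, payoff=55.1395, prob=0.013195
UUDDUU: M=372.8915, payoff=187.9115, prob=0.008190
DDUDUU: M=240.1195, payoff=55.1395, prob=0.013195
UDUDUU: M=372.8915, payoff=187.9115, prob=0.008190
DUUDUU: M=372.8915, payoff=187.9115, prob=0.008190
UUUDUU: M=579.0786, payoff=0.0000, prob=0.005084
DDDUUU: M=240.1195, payoff=55.1395, prob=0.013195
UDDUUU: M=372.8915, payoff=187.9115, prob=0.008190
DUDUUU: M=372.8915, payoff=187.9115, prob=0.008190
UUDUUU: M=579.0786, payoff=0.0000, prob=0.005084
DDUUUU: M=372.8915, payoff=187.9115, prob=0.008190
UDUUUU: M=579.0786, payoff=0.0000, prob=0.005084
DUUUUU: M=579.0786, payoff=0.0000, prob=0.005084
UUUUUU: M=899.2750, payoff=0.0000, prob=0.003155
Price = Σ prob·payoff / R^6 = 36.098501 / 1.194052 = 30.2319

price = 30.2319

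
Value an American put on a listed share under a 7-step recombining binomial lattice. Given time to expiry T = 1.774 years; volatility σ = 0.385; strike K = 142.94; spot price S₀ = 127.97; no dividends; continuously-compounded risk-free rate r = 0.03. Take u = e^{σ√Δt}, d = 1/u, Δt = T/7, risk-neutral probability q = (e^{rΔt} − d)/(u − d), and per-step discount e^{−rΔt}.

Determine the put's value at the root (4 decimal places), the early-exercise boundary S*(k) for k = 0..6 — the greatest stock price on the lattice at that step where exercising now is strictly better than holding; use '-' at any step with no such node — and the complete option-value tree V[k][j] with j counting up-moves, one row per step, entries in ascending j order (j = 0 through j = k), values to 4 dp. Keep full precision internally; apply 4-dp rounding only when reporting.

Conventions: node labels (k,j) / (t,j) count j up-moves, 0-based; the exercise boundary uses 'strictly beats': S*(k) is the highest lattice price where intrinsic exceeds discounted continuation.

Δt=0.25343, u=1.21387, d=0.82381, q=0.47126, disc=e^(-rΔt)=0.99243
k=7 terminal: V=max(K-S,0) → 109.9868 94.3840 71.3934 37.5170 0.0000 0.0000 0.0000 0.0000
k=6: j=0 S=40.0009 intr=102.9391 cont=101.8564 V=102.9391[EX]; j=1 S=58.9408 intr=83.9992 cont=82.9166 V=83.9992[EX]; j=2 S=86.8485 intr=56.0915 cont=55.0089 V=56.0915[EX]; j=3 S=127.9700 intr=14.9700 cont=19.6864 V=19.6864[hold]; j=4 S=188.5620 intr=0.0000 cont=0.0000 V=0.0000[hold]; j=5 S=277.8435 intr=0.0000 cont=0.0000 V=0.0000[hold]; j=6 S=409.3985 intr=0.0000 cont=0.0000 V=0.0000[hold]  S*(6)=86.8485
k=5: j=0 S=48.5560 intr=94.3840 cont=93.3013 V=94.3840[EX]; j=1 S=71.5466 intr=71.3934 cont=70.3107 V=71.3934[EX]; j=2 S=105.4230 intr=37.5170 cont=38.6403 V=38.6403[hold]; j=3 S=155.3392 intr=0.0000 cont=10.3301 V=10.3301[hold]; j=4 S=228.8902 intr=0.0000 cont=0.0000 V=0.0000[hold]; j=5 S=337.2665 intr=0.0000 cont=0.0000 V=0.0000[hold]  S*(5)=71.5466
k=4: j=0 S=58.9408 intr=83.9992 cont=82.9166 V=83.9992[EX]; j=1 S=86.8485 intr=56.0915 cont=55.5342 V=56.0915[EX]; j=2 S=127.9700 intr=14.9700 cont=25.1071 V=25.1071[hold]; j=3 S=188.5620 intr=0.0000 cont=5.4205 V=5.4205[hold]; j=4 S=277.8435 intr=0.0000 cont=0.0000 V=0.0000[hold]  S*(4)=86.8485
k=3: j=0 S=71.5466 intr=71.3934 cont=70.3107 V=71.3934[EX]; j=1 S=105.4230 intr=37.5170 cont=41.1755 V=41.1755[hold]; j=2 S=155.3392 intr=0.0000 cont=15.7097 V=15.7097[hold]; j=3 S=228.8902 intr=0.0000 cont=2.8443 V=2.8443[hold]  S*(3)=71.5466
k=2: j=0 S=86.8485 intr=56.0915 cont=56.7199 V=56.7199[hold]; j=1 S=127.9700 intr=14.9700 cont=28.9534 V=28.9534[hold]; j=2 S=188.5620 intr=0.0000 cont=9.5736 V=9.5736[hold]  S*(2)=-
k=1: j=0 S=105.4230 intr=37.5170 cont=43.3041 V=43.3041[hold]; j=1 S=155.3392 intr=0.0000 cont=19.6703 V=19.6703[hold]  S*(1)=-
k=0: j=0 S=127.9700 intr=14.9700 cont=31.9228 V=31.9228[hold]  S*(0)=-

price = 31.9228
boundary = - - - 71.5466 86.8485 71.5466 86.8485
tree:
31.9228
43.3041 19.6703
56.7199 28.9534 9.5736
71.3934 41.1755 15.7097 2.8443
83.9992 56.0915 25.1071 5.4205 0.0000
94.3840 71.3934 38.6403 10.3301 0.0000 0.0000
102.9391 83.9992 56.0915 19.6864 0.0000 0.0000 0.0000
109.9868 94.3840 71.3934 37.5170 0.0000 0.0000 0.0000 0.0000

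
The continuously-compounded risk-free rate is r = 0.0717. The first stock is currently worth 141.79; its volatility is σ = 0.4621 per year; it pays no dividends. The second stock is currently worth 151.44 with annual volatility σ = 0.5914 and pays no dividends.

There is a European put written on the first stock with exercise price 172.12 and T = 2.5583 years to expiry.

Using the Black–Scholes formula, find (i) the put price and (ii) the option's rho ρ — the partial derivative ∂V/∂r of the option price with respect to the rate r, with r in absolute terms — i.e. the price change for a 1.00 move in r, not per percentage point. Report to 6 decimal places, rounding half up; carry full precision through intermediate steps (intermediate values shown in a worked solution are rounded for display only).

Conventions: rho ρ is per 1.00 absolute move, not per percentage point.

σ√T = 0.4621·√2.5583 = 0.739114
d₁ = (ln(S/K) + (r+σ²/2)T) / (σ√T) = (ln(141.79/172.12) + (0.0717+0.4621²/2)·2.5583) / 0.739114 = (-0.193845 + 0.456575) / 0.739114 = 0.355466
d₂ = d₁ − σ√T = 0.355466 − 0.739114 = -0.383648
e^{−rT} = 0.832410
N(−d₁) = 0.361120,  N(−d₂) = 0.649380
Put price V = K·e^{−rT}·N(−d₂) − S·N(−d₁) = 93.039589 − 51.203218 = 41.836371
ρ = −K·T·e^{−rT}·N(−d₂) = -238.023180

price = 41.836371
ρ = -238.023180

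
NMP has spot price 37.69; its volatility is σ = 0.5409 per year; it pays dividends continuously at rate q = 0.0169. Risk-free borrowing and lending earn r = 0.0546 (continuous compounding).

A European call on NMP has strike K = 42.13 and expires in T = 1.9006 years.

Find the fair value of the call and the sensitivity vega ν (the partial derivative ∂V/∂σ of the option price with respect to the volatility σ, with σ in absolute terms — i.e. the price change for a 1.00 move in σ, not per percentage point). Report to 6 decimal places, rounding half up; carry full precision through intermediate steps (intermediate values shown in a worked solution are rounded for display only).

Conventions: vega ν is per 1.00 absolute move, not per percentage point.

price = 10.101850
ν = 19.074478

σ√T = 0.5409·√1.9006 = 0.745697
d₁ = (ln(S/K) + (r−q+σ²/2)T) / (σ√T) = (ln(37.69/42.13) + (0.0546−0.0169+0.5409²/2)·1.9006) / 0.745697 = (-0.111365 + 0.349685) / 0.745697 = 0.319593
d₂ = d₁ − σ√T = 0.319593 − 0.745697 = -0.426104
e^{−rT} = 0.901430
e^{−qT} = 0.968390
N(d₁) = 0.625361,  N(d₂) = 0.335016
Call price V = S·e^{−qT}·N(d₁) − K·e^{−rT}·N(d₂) = 22.824835 − 12.722985 = 10.101850
φ(d₁) = (1/√(2π))·e^{−d₁²/2} = 0.379080
ν = S·e^{−qT}·φ(d₁)·√T = 19.074478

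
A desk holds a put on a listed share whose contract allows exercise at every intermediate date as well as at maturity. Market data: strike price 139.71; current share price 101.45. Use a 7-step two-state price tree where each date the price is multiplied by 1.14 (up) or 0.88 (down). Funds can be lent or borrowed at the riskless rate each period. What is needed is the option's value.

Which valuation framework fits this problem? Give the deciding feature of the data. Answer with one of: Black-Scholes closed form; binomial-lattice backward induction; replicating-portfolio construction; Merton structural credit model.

framework: binomial-lattice backward induction

Key observation: the exercise right at every one of the 7 steps is what matters: each node needs max(139.71 − S, continuation), which only the stepwise tree valuation starting from spot 101.45 delivers.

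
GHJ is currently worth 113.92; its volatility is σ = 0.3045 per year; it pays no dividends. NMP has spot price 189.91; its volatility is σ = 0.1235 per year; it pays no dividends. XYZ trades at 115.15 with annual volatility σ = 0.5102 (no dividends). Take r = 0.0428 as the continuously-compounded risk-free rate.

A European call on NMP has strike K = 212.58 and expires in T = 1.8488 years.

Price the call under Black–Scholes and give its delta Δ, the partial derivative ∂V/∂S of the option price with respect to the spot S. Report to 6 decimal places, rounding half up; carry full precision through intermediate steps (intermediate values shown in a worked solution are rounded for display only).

price = 9.934133
Δ = 0.453682

σ√T = 0.1235·√1.8488 = 0.167924
d₁ = (ln(S/K) + (r+σ²/2)T) / (σ√T) = (ln(189.91/212.58) + (0.0428+0.1235²/2)·1.8488) / 0.167924 = (-0.112768 + 0.093228) / 0.167924 = -0.116364
d₂ = d₁ − σ√T = -0.116364 − 0.167924 = -0.284288
e^{−rT} = 0.923921
N(d₁) = 0.453682,  N(d₂) = 0.388095
Call price V = S·N(d₁) − K·e^{−rT}·N(d₂) = 86.158745 − 76.224612 = 9.934133
Δ = N(d₁) = 0.453682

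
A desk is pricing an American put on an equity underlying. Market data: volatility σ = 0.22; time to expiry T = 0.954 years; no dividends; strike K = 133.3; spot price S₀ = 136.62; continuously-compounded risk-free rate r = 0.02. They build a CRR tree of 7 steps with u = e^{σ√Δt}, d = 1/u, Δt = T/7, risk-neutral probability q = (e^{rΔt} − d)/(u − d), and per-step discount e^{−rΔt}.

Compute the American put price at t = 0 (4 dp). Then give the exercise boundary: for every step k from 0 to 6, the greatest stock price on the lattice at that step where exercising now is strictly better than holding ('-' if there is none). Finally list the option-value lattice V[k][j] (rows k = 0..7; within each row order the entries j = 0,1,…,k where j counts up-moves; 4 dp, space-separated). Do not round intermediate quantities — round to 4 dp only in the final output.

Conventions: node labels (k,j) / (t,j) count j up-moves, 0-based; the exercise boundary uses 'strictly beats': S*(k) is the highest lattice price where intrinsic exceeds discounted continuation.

params: Δt=0.13629 u=1.08461 d=0.92199 q=0.49649 e^(-rΔt)=0.99728
t_7 payoffs: 55.9235 42.2765 26.2226 7.3373 0.0000 0.0000 0.0000 0.0000
t_6: node(6,0) S=83.9231 payoff=49.3769 vs cont=49.0141 → 49.3769 [stop]  node(6,1) S=98.7247 payoff=34.5753 vs cont=34.2125 → 34.5753 [stop]  node(6,2) S=116.1368 payoff=17.1632 vs cont=16.8003 → 17.1632 [stop]  node(6,3) S=136.6200 payoff=0.0000 vs cont=3.6843 → 3.6843 [wait]  node(6,4) S=160.7158 payoff=0.0000 vs cont=0.0000 → 0.0000 [wait]  node(6,5) S=189.0614 payoff=0.0000 vs cont=0.0000 → 0.0000 [wait]  node(6,6) S=222.4064 payoff=0.0000 vs cont=0.0000 → 0.0000 [wait]  ⇒ S*(6)=116.1368
t_5: node(5,0) S=91.0235 payoff=42.2765 vs cont=41.9137 → 42.2765 [stop]  node(5,1) S=107.0774 payoff=26.2226 vs cont=25.8598 → 26.2226 [stop]  node(5,2) S=125.9627 payoff=7.3373 vs cont=10.4425 → 10.4425 [wait]  node(5,3) S=148.1789 payoff=0.0000 vs cont=1.8500 → 1.8500 [wait]  node(5,4) S=174.3134 payoff=0.0000 vs cont=0.0000 → 0.0000 [wait]  node(5,5) S=205.0572 payoff=0.0000 vs cont=0.0000 → 0.0000 [wait]  ⇒ S*(5)=107.0774
t_4: node(4,0) S=98.7247 payoff=34.5753 vs cont=34.2125 → 34.5753 [stop]  node(4,1) S=116.1368 payoff=17.1632 vs cont=18.3379 → 18.3379 [wait]  node(4,2) S=136.6200 payoff=0.0000 vs cont=6.1596 → 6.1596 [wait]  node(4,3) S=160.7158 payoff=0.0000 vs cont=0.9290 → 0.9290 [wait]  node(4,4) S=189.0614 payoff=0.0000 vs cont=0.0000 → 0.0000 [wait]  ⇒ S*(4)=98.7247
t_3: node(3,0) S=107.0774 payoff=26.2226 vs cont=26.4414 → 26.4414 [wait]  node(3,1) S=125.9627 payoff=7.3373 vs cont=12.2580 → 12.2580 [wait]  node(3,2) S=148.1789 payoff=0.0000 vs cont=3.5529 → 3.5529 [wait]  node(3,3) S=174.3134 payoff=0.0000 vs cont=0.4665 → 0.4665 [wait]  ⇒ S*(3)=-
t_2: node(2,0) S=116.1368 payoff=17.1632 vs cont=19.3467 → 19.3467 [wait]  node(2,1) S=136.6200 payoff=0.0000 vs cont=7.9144 → 7.9144 [wait]  node(2,2) S=160.7158 payoff=0.0000 vs cont=2.0150 → 2.0150 [wait]  ⇒ S*(2)=-
t_1: node(1,0) S=125.9627 payoff=7.3373 vs cont=13.6334 → 13.6334 [wait]  node(1,1) S=148.1789 payoff=0.0000 vs cont=4.9719 → 4.9719 [wait]  ⇒ S*(1)=-
t_0: node(0,0) S=136.6200 payoff=0.0000 vs cont=9.3076 → 9.3076 [wait]  ⇒ S*(0)=-

price = 9.3076
boundary = - - - - 98.7247 107.0774 116.1368
tree:
9.3076
13.6334 4.9719
19.3467 7.9144 2.0150
26.4414 12.2580 3.5529 0.4665
34.5753 18.3379 6.1596 0.9290 0.0000
42.2765 26.2226 10.4425 1.8500 0.0000 0.0000
49.3769 34.5753 17.1632 3.6843 0.0000 0.0000 0.0000
55.9235 42.2765 26.2226 7.3373 0.0000 0.0000 0.0000 0.0000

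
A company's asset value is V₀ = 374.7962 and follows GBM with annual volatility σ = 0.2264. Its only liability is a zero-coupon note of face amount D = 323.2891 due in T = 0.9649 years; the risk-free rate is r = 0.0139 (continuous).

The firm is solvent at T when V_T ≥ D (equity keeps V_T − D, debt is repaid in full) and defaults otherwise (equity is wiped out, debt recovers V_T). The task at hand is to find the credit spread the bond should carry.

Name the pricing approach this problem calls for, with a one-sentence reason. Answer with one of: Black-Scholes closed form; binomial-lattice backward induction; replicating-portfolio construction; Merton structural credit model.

Key observation: assets follow a GBM and default happens iff V_T < 323.2891; valuing claims on that split (equity as a call, risky debt as the residual) is the structural model's definition.

framework: Merton structural credit model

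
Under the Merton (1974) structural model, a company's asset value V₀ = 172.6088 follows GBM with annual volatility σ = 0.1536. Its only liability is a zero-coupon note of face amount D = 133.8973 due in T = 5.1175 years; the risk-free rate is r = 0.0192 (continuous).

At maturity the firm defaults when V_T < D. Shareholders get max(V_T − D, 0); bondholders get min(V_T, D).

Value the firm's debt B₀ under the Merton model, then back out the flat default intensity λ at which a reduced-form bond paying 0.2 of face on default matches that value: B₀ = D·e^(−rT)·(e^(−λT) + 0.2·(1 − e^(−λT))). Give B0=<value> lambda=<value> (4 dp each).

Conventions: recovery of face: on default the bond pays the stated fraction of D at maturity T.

B0=117.3234 lambda=0.0083

With assets at 172.6088 and a single debt payment of 133.8973 at 5.1175 years:
d₁ = [ln(V₀/D) + (r + σ²/2)T] / (σ√T)
   = [ln(172.6088/133.8973) + (0.0192 + 0.5·0.1536²)·5.1175] / (0.1536·√5.1175)
   = [0.253955 + 0.158624] / 0.347472 = 1.187373
d₂ = d₁ − σ√T = 1.187373 − 0.347472 = 0.839901
N(d₁) = 0.882460,  N(d₂) = 0.799518,  e^(−rT) = 0.906417
E₀ = V₀·N(d₁) − D·e^(−rT)·N(d₂)
   = 172.6088·0.882460 − 133.8973·0.906417·0.799518 = 55.285405
B₀ = V₀ − E₀ = 172.6088 − 55.285405 = 117.323395
e^(−λT) = (B₀·e^(rT)/D − 0.2)/(1 − 0.2) = (117.3234·1.103245/133.8973 − 0.2)/0.8 = 0.95835591
λ = −ln(0.95835591)/5.1175 = 0.008312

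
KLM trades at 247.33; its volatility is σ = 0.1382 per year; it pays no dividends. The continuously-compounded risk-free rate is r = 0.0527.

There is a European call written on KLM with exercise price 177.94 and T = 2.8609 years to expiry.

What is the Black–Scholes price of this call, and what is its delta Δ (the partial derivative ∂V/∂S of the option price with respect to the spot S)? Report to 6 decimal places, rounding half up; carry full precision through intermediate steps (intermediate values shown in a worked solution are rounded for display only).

price = 94.625665
Δ = 0.985016

σ√T = 0.1382·√2.8609 = 0.233754
d₁ = (ln(S/K) + (r+σ²/2)T) / (σ√T) = (ln(247.33/177.94) + (0.0527+0.1382²/2)·2.8609) / 0.233754 = (0.329277 + 0.178090) / 0.233754 = 2.170515
d₂ = d₁ − σ√T = 2.170515 − 0.233754 = 1.936761
e^{−rT} = 0.860046
N(d₁) = 0.985016,  N(d₂) = 0.973613
Call price V = S·N(d₁) − K·e^{−rT}·N(d₂) = 243.624027 − 148.998362 = 94.625665
Δ = N(d₁) = 0.985016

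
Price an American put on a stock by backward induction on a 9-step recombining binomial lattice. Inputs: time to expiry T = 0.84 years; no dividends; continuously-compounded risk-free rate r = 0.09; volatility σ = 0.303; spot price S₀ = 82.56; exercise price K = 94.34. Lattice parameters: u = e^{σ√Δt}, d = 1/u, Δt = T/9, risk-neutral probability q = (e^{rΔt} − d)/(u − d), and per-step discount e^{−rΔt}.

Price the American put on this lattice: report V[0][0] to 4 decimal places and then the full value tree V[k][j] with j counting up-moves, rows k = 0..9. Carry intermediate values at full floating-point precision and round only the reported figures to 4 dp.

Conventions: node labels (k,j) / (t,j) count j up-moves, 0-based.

price = 13.8458
tree:
13.8458
19.1662 9.2046
25.7334 13.4711 5.4522
31.7991 19.0794 8.5608 2.6978
37.3285 25.7334 13.0247 4.6175 0.9862
42.3690 31.7991 19.0794 7.6990 1.8745 0.1899
46.9639 37.3285 25.7334 12.4062 3.5194 0.4008 0.0000
51.1526 42.3690 31.7991 19.0794 6.5050 0.8463 0.0000 0.0000
54.9709 46.9639 37.3285 25.7334 11.7800 1.7869 0.0000 0.0000 0.0000
58.4516 51.1526 42.3690 31.7991 19.0794 3.7727 0.0000 0.0000 0.0000 0.0000

Δt=0.09333, u=1.09699, d=0.91159, q=0.52237, disc=e^(-rΔt)=0.99164
k=9 terminal: V=max(K-S,0) → 58.4516 51.1526 42.3690 31.7991 19.0794 3.7727 0.0000 0.0000 0.0000 0.0000
k=8: j=0 S=39.3691 intr=54.9709 cont=54.1818 V=54.9709[EX]; j=1 S=47.3761 intr=46.9639 cont=46.1748 V=46.9639[EX]; j=2 S=57.0115 intr=37.3285 cont=36.5394 V=37.3285[EX]; j=3 S=68.6066 intr=25.7334 cont=24.9442 V=25.7334[EX]; j=4 S=82.5600 intr=11.7800 cont=10.9909 V=11.7800[EX]; j=5 S=99.3512 intr=0.0000 cont=1.7869 V=1.7869[hold]; j=6 S=119.5575 intr=0.0000 cont=0.0000 V=0.0000[hold]; j=7 S=143.8734 intr=0.0000 cont=0.0000 V=0.0000[hold]; j=8 S=173.1346 intr=0.0000 cont=0.0000 V=0.0000[hold]
k=7: j=0 S=43.1874 intr=51.1526 cont=50.3634 V=51.1526[EX]; j=1 S=51.9710 intr=42.3690 cont=41.5799 V=42.3690[EX]; j=2 S=62.5409 intr=31.7991 cont=31.0099 V=31.7991[EX]; j=3 S=75.2606 intr=19.0794 cont=18.2902 V=19.0794[EX]; j=4 S=90.5673 intr=3.7727 cont=6.5050 V=6.5050[hold]; j=5 S=108.9871 intr=0.0000 cont=0.8463 V=0.8463[hold]; j=6 S=131.1531 intr=0.0000 cont=0.0000 V=0.0000[hold]; j=7 S=157.8273 intr=0.0000 cont=0.0000 V=0.0000[hold]
k=6: j=0 S=47.3761 intr=46.9639 cont=46.1748 V=46.9639[EX]; j=1 S=57.0115 intr=37.3285 cont=36.5394 V=37.3285[EX]; j=2 S=68.6066 intr=25.7334 cont=24.9442 V=25.7334[EX]; j=3 S=82.5600 intr=11.7800 cont=12.4062 V=12.4062[hold]; j=4 S=99.3512 intr=0.0000 cont=3.5194 V=3.5194[hold]; j=5 S=119.5575 intr=0.0000 cont=0.4008 V=0.4008[hold]; j=6 S=143.8734 intr=0.0000 cont=0.0000 V=0.0000[hold]
k=5: j=0 S=51.9710 intr=42.3690 cont=41.5799 V=42.3690[EX]; j=1 S=62.5409 intr=31.7991 cont=31.0099 V=31.7991[EX]; j=2 S=75.2606 intr=19.0794 cont=18.6146 V=19.0794[EX]; j=3 S=90.5673 intr=3.7727 cont=7.6990 V=7.6990[hold]; j=4 S=108.9871 intr=0.0000 cont=1.8745 V=1.8745[hold]; j=5 S=131.1531 intr=0.0000 cont=0.1899 V=0.1899[hold]
k=4: j=0 S=57.0115 intr=37.3285 cont=36.5394 V=37.3285[EX]; j=1 S=68.6066 intr=25.7334 cont=24.9442 V=25.7334[EX]; j=2 S=82.5600 intr=11.7800 cont=13.0247 V=13.0247[hold]; j=3 S=99.3512 intr=0.0000 cont=4.6175 V=4.6175[hold]; j=4 S=119.5575 intr=0.0000 cont=0.9862 V=0.9862[hold]
k=3: j=0 S=62.5409 intr=31.7991 cont=31.0099 V=31.7991[EX]; j=1 S=75.2606 intr=19.0794 cont=18.9350 V=19.0794[EX]; j=2 S=90.5673 intr=3.7727 cont=8.5608 V=8.5608[hold]; j=3 S=108.9871 intr=0.0000 cont=2.6978 V=2.6978[hold]
k=2: j=0 S=68.6066 intr=25.7334 cont=24.9442 V=25.7334[EX]; j=1 S=82.5600 intr=11.7800 cont=13.4711 V=13.4711[hold]; j=2 S=99.3512 intr=0.0000 cont=5.4522 V=5.4522[hold]
k=1: j=0 S=75.2606 intr=19.0794 cont=19.1662 V=19.1662[hold]; j=1 S=90.5673 intr=3.7727 cont=9.2046 V=9.2046[hold]
k=0: j=0 S=82.5600 intr=11.7800 cont=13.8458 V=13.8458[hold]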